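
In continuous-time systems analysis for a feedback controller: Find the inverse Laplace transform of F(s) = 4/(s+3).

Standard pair: k/(s+a) <-> k*e^(-at)*u(t)
With k=4, a=3: f(t) = 4*e^(-3t)*u(t)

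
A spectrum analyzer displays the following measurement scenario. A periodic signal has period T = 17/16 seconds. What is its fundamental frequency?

The fundamental frequency is the reciprocal of the period.
f = 1/T = 1/(17/16) = 16/17 Hz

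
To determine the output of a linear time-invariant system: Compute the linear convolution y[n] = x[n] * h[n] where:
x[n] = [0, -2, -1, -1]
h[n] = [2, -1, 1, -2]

y[n] = sum_k x[k]*h[n-k]. Output length = len(x) + len(h) - 1 = 4 + 4 - 1 = 7.
y[0] = 0*2 = 0
y[1] = -2*2 + 0*-1 = -4
y[2] = -1*2 + -2*-1 + 0*1 = 0
y[3] = -1*2 + -1*-1 + -2*1 + 0*-2 = -3
y[4] = -1*-1 + -1*1 + -2*-2 = 4
y[5] = -1*1 + -1*-2 = 1
y[6] = -1*-2 = 2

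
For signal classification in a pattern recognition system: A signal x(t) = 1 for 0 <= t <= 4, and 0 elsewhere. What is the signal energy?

Energy = integral of |x(t)|^2 dt over the signal duration
= 1^2 * 4 = 1 * 4 = 4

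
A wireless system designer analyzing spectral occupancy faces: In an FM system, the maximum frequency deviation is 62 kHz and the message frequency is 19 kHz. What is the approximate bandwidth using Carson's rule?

Carson's rule: BW = 2*(delta_f + f_m)
= 2*(62 + 19) kHz = 162 kHz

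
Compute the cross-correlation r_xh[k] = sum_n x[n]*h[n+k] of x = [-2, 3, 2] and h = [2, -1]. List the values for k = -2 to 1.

Both sequences indexed from 0 and zero outside their support.
Lags with overlap: k = -2 to 1.
  r_xh[-2] = x[2]*h[0] = 4
  r_xh[-1] = x[1]*h[0] + x[2]*h[1] = 4
  r_xh[0] = x[0]*h[0] + x[1]*h[1] = -7
  r_xh[1] = x[0]*h[1] = 2
r_xh = [4, 4, -7, 2] (for k = -2, ..., 1)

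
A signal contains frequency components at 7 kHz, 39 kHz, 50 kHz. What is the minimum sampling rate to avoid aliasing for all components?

The highest frequency component is f_max = 50 kHz.
Nyquist rate = 2 * f_max = 2 * 50 kHz = 100 kHz.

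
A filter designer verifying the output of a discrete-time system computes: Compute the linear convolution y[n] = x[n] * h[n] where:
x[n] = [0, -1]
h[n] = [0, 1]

y[n] = sum_k x[k]*h[n-k]. Output length = len(x) + len(h) - 1 = 2 + 2 - 1 = 3.
y[0] = 0*0 = 0
y[1] = -1*0 + 0*1 = 0
y[2] = -1*1 = -1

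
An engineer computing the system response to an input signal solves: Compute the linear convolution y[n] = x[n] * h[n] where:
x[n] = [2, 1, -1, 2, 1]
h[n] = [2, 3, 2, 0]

y[n] = sum_k x[k]*h[n-k]. Output length = len(x) + len(h) - 1 = 5 + 4 - 1 = 8.
y[0] = 2*2 = 4
y[1] = 1*2 + 2*3 = 8
y[2] = -1*2 + 1*3 + 2*2 = 5
y[3] = 2*2 + -1*3 + 1*2 + 2*0 = 3
y[4] = 1*2 + 2*3 + -1*2 + 1*0 = 6
y[5] = 1*3 + 2*2 + -1*0 = 7
y[6] = 1*2 + 2*0 = 2
y[7] = 1*0 = 0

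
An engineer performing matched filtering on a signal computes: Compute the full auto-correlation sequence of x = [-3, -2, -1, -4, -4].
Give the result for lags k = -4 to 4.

r_xx[k] = sum_m x[m]*x[m+k], indexed from 0, for k = -4 to 4:
  r_xx[-4] = x[4]*x[0] = 12
  r_xx[-3] = x[3]*x[0] + x[4]*x[1] = 20
  r_xx[-2] = x[2]*x[0] + x[3]*x[1] + x[4]*x[2] = 15
  r_xx[-1] = x[1]*x[0] + x[2]*x[1] + x[3]*x[2] + x[4]*x[3] = 28
  r_xx[0] = x[0]*x[0] + x[1]*x[1] + x[2]*x[2] + x[3]*x[3] + x[4]*x[4] = 46
  r_xx[1] = x[0]*x[1] + x[1]*x[2] + x[2]*x[3] + x[3]*x[4] = 28
  r_xx[2] = x[0]*x[2] + x[1]*x[3] + x[2]*x[4] = 15
  r_xx[3] = x[0]*x[3] + x[1]*x[4] = 20
  r_xx[4] = x[0]*x[4] = 12
r_xx = [12, 20, 15, 28, 46, 28, 15, 20, 12]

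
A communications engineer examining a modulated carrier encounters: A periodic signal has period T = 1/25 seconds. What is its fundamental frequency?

The fundamental frequency is the reciprocal of the period.
f = 1/T = 1/(1/25) = 25 Hz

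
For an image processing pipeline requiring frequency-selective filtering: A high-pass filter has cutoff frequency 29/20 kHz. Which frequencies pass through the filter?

A high-pass filter passes all frequencies above the cutoff frequency 29/20 kHz and attenuates lower frequencies.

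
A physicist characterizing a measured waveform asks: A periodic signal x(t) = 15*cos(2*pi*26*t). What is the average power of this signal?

Average power of A*cos(wt) is A^2/2.
P = 15^2 / 2 = 225/2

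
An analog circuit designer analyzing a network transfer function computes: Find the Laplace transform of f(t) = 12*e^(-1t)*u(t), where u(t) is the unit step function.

Standard Laplace transform pair:
e^(-at)*u(t) <-> 1/(s+a)
With a = 1: L{12*e^(-1t)*u(t)} = 12/(s+1), ROC: Re(s) > -1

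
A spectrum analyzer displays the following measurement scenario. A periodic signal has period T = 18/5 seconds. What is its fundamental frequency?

The fundamental frequency is the reciprocal of the period.
f = 1/T = 1/(18/5) = 5/18 Hz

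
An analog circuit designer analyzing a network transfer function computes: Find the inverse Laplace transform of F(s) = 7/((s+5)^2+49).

Standard pair: w/((s+a)^2+w^2) <-> e^(-at)*sin(wt)*u(t)
With a=5, w=7: f(t) = e^(-5t)*sin(7t)*u(t)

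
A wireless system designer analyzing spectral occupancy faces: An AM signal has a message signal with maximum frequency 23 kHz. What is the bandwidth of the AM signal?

In AM (double-sideband), the bandwidth is twice the message frequency.
BW = 2 * f_m = 2 * 23 kHz = 46 kHz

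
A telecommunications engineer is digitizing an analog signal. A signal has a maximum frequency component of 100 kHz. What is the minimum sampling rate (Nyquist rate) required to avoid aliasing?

By the Nyquist-Shannon sampling theorem,
the minimum sampling rate (Nyquist rate) must be at least 2 * f_max.
Nyquist rate = 2 * 100 kHz = 200 kHz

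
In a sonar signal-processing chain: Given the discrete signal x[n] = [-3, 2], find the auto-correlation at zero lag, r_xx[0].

The auto-correlation at zero lag r_xx[0] equals the signal energy.
r_xx[0] = sum of x[n]^2 = (-3)^2 + 2^2
= 9 + 4 = 13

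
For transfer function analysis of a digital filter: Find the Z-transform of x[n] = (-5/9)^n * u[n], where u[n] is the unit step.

The Z-transform of a^n * u[n] is z/(z-a) for |z| > |a|.
Here a = -5/9, so X(z) = z/(z - (-5/9)) = 9z/(9z + 5)
ROC: |z| > 5/9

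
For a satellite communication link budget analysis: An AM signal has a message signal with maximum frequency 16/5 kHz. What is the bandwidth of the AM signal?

In AM (double-sideband), the bandwidth is twice the message frequency.
BW = 2 * f_m = 2 * 16/5 kHz = 32/5 kHz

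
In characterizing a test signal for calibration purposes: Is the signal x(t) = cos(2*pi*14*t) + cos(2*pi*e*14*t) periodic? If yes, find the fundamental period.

f1 = 14 Hz, f2 = 14*e Hz
Ratio f2/f1 = e, which is irrational.
Since the frequency ratio is irrational, no common period exists.
The signal is not periodic.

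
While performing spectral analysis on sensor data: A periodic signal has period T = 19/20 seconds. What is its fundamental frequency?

The fundamental frequency is the reciprocal of the period.
f = 1/T = 1/(19/20) = 20/19 Hz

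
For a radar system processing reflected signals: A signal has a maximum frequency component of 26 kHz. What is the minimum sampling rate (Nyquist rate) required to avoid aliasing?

By the Nyquist-Shannon sampling theorem,
the minimum sampling rate (Nyquist rate) must be at least 2 * f_max.
Nyquist rate = 2 * 26 kHz = 52 kHz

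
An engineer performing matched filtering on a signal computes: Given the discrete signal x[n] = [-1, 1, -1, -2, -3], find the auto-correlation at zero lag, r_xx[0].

The auto-correlation at zero lag r_xx[0] equals the signal energy.
r_xx[0] = sum of x[n]^2 = (-1)^2 + 1^2 + (-1)^2 + (-2)^2 + (-3)^2
= 1 + 1 + 1 + 4 + 9 = 16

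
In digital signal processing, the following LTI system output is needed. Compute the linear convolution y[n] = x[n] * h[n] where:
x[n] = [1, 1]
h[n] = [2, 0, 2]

y[n] = sum_k x[k]*h[n-k]. Output length = len(x) + len(h) - 1 = 2 + 3 - 1 = 4.
y[0] = 1*2 = 2
y[1] = 1*2 + 1*0 = 2
y[2] = 1*0 + 1*2 = 2
y[3] = 1*2 = 2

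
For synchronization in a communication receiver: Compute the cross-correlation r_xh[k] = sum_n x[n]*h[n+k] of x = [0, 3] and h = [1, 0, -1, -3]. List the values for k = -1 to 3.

Both sequences indexed from 0 and zero outside their support.
Lags with overlap: k = -1 to 3.
  r_xh[-1] = x[1]*h[0] = 3
  r_xh[0] = x[0]*h[0] + x[1]*h[1] = 0
  r_xh[1] = x[0]*h[1] + x[1]*h[2] = -3
  r_xh[2] = x[0]*h[2] + x[1]*h[3] = -9
  r_xh[3] = x[0]*h[3] = 0
r_xh = [3, 0, -3, -9, 0] (for k = -1, ..., 3)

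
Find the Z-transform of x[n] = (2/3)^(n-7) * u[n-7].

Time-shifting property: if X(z) = Z{x[n]}, then Z{x[n-d]} = z^(-d) * X(z)
X(z) = z/(z - 2/3) for x[n] = (2/3)^n * u[n]
Z{x[n-7]} = z^(-7) * z/(z - 2/3) = z^(-6)/(z - 2/3)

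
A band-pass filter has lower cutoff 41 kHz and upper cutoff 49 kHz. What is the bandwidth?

Bandwidth = f_high - f_low
= 49 kHz - 41 kHz = 8 kHz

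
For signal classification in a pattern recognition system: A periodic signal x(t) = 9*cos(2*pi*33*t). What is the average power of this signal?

Average power of A*cos(wt) is A^2/2.
P = 9^2 / 2 = 81/2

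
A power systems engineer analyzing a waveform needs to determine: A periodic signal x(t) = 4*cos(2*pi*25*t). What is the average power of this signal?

Average power of A*cos(wt) is A^2/2.
P = 4^2 / 2 = 16/2 = 8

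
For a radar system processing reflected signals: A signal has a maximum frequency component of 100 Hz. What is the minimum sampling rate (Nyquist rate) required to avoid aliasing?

By the Nyquist-Shannon sampling theorem,
the minimum sampling rate (Nyquist rate) must be at least 2 * f_max.
Nyquist rate = 2 * 100 Hz = 200 Hz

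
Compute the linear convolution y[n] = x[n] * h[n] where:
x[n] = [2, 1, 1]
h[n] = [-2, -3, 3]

y[n] = sum_k x[k]*h[n-k]. Output length = len(x) + len(h) - 1 = 3 + 3 - 1 = 5.
y[0] = 2*-2 = -4
y[1] = 1*-2 + 2*-3 = -8
y[2] = 1*-2 + 1*-3 + 2*3 = 1
y[3] = 1*-3 + 1*3 = 0
y[4] = 1*3 = 3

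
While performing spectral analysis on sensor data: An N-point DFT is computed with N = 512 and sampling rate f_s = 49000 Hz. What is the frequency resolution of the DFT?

DFT frequency resolution = f_s / N
= 49000 / 512 = 6125/64 Hz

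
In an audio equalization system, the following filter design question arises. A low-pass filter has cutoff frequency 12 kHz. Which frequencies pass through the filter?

A low-pass filter passes all frequencies below the cutoff frequency 12 kHz and attenuates higher frequencies.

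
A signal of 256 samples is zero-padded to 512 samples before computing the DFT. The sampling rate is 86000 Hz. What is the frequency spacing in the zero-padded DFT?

Original DFT: N = 256, resolution = f_s/N = 86000/256 = 5375/16 Hz
Zero-padded DFT: N = 512, resolution = f_s/N = 86000/512 = 5375/32 Hz
Zero-padding interpolates the spectrum (finer frequency grid)
but does NOT improve the true spectral resolution (ability to resolve close frequencies).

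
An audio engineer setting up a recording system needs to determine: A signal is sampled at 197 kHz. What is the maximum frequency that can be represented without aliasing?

The maximum frequency that can be represented without aliasing
is the Nyquist frequency: f_max = f_s / 2 = 197 kHz / 2 = 197/2 kHz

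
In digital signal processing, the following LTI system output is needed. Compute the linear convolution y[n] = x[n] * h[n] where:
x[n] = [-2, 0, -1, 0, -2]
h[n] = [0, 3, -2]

y[n] = sum_k x[k]*h[n-k]. Output length = len(x) + len(h) - 1 = 5 + 3 - 1 = 7.
y[0] = -2*0 = 0
y[1] = 0*0 + -2*3 = -6
y[2] = -1*0 + 0*3 + -2*-2 = 4
y[3] = 0*0 + -1*3 + 0*-2 = -3
y[4] = -2*0 + 0*3 + -1*-2 = 2
y[5] = -2*3 + 0*-2 = -6
y[6] = -2*-2 = 4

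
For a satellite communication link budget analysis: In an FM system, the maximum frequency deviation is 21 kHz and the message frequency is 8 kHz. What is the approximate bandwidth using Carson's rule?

Carson's rule: BW = 2*(delta_f + f_m)
= 2*(21 + 8) kHz = 58 kHz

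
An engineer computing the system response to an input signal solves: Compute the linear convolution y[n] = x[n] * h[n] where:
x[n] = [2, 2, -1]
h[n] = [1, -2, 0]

y[n] = sum_k x[k]*h[n-k]. Output length = len(x) + len(h) - 1 = 3 + 3 - 1 = 5.
y[0] = 2*1 = 2
y[1] = 2*1 + 2*-2 = -2
y[2] = -1*1 + 2*-2 + 2*0 = -5
y[3] = -1*-2 + 2*0 = 2
y[4] = -1*0 = 0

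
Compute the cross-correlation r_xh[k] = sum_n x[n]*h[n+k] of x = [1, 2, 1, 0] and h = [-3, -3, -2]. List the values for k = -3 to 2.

Both sequences indexed from 0 and zero outside their support.
Lags with overlap: k = -3 to 2.
  r_xh[-3] = x[3]*h[0] = 0
  r_xh[-2] = x[2]*h[0] + x[3]*h[1] = -3
  r_xh[-1] = x[1]*h[0] + x[2]*h[1] + x[3]*h[2] = -9
  r_xh[0] = x[0]*h[0] + x[1]*h[1] + x[2]*h[2] = -11
  r_xh[1] = x[0]*h[1] + x[1]*h[2] = -7
  r_xh[2] = x[0]*h[2] = -2
r_xh = [0, -3, -9, -11, -7, -2] (for k = -3, ..., 2)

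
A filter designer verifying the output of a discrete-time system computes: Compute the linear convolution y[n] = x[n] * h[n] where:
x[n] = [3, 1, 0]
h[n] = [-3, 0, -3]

y[n] = sum_k x[k]*h[n-k]. Output length = len(x) + len(h) - 1 = 3 + 3 - 1 = 5.
y[0] = 3*-3 = -9
y[1] = 1*-3 + 3*0 = -3
y[2] = 0*-3 + 1*0 + 3*-3 = -9
y[3] = 0*0 + 1*-3 = -3
y[4] = 0*-3 = 0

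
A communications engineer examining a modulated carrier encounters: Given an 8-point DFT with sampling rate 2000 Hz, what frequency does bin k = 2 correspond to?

The frequency of DFT bin k is: f_k = k * f_s / N
f_2 = 2 * 2000 / 8 = 500 Hz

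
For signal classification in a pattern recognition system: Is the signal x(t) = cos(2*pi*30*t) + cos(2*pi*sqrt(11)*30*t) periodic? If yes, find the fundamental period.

f1 = 30 Hz, f2 = 30*sqrt(11) Hz
Ratio f2/f1 = sqrt(11), which is irrational.
Since the frequency ratio is irrational, no common period exists.
The signal is not periodic.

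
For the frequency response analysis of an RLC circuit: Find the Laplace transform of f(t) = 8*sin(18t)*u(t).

Standard pair: sin(wt)*u(t) <-> w/(s^2+w^2)
With w = 18: L{8*sin(18t)*u(t)} = 144/(s^2+324)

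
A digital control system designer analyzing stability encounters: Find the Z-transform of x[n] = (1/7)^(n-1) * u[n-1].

Time-shifting property: if X(z) = Z{x[n]}, then Z{x[n-d]} = z^(-d) * X(z)
X(z) = z/(z - 1/7) for x[n] = (1/7)^n * u[n]
Z{x[n-1]} = z^(-1) * z/(z - 1/7) = 1/(z - 1/7)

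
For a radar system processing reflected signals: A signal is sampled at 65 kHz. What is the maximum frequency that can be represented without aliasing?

The maximum frequency that can be represented without aliasing
is the Nyquist frequency: f_max = f_s / 2 = 65 kHz / 2 = 65/2 kHz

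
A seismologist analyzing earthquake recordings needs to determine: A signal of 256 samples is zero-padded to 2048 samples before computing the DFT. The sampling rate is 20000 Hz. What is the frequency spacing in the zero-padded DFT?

Original DFT: N = 256, resolution = f_s/N = 20000/256 = 625/8 Hz
Zero-padded DFT: N = 2048, resolution = f_s/N = 20000/2048 = 625/64 Hz
Zero-padding interpolates the spectrum (finer frequency grid)
but does NOT improve the true spectral resolution (ability to resolve close frequencies).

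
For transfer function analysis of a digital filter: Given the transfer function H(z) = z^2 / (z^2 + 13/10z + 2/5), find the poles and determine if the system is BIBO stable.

Poles are roots of the denominator: z^2 + 13/10z + 2/5 = 0.
Quadratic formula: z = [-(13/10) +/- sqrt((13/10)^2 - 4*(2/5))] / 2
Discriminant = 169/100 - 8/5 = 9/100; sqrt = 3/10.
z = (-13/10 +/- 3/10) / 2 => z = -1/2 or z = -4/5.
|p1| = 4/5, |p2| = 1/2.
For BIBO stability, all poles must lie inside the unit circle (|p| < 1).
System is STABLE since both |p| < 1.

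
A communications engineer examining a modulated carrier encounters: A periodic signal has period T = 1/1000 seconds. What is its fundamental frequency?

The fundamental frequency is the reciprocal of the period.
f = 1/T = 1/(1/1000) = 1000 Hz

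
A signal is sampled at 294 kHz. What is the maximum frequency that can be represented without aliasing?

The maximum frequency that can be represented without aliasing
is the Nyquist frequency: f_max = f_s / 2 = 294 kHz / 2 = 147 kHz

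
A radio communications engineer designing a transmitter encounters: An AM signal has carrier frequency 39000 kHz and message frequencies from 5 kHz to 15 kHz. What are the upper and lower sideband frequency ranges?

Upper sideband (USB) = fc + [fm_low, fm_high] = 39000 + [5, 15] = [39005, 39015] kHz
Lower sideband (LSB) = fc - [fm_high, fm_low] = 39000 - [15, 5] = [38985, 38995] kHz
Total occupied spectrum: 38985 kHz to 39015 kHz (plus carrier at 39000 kHz)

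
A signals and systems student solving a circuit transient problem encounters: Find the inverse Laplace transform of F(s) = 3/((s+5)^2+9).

Standard pair: w/((s+a)^2+w^2) <-> e^(-at)*sin(wt)*u(t)
With a=5, w=3: f(t) = e^(-5t)*sin(3t)*u(t)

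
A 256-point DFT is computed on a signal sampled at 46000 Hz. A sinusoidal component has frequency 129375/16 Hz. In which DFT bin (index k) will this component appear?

DFT frequency resolution = f_s/N = 46000/256 = 2875/16 Hz
Bin index k = f_signal / resolution = 129375/16 / 2875/16 = 45
The signal frequency 129375/16 Hz falls in DFT bin k = 45.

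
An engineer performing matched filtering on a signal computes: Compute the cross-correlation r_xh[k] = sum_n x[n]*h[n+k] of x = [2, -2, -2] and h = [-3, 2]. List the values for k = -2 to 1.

Both sequences indexed from 0 and zero outside their support.
Lags with overlap: k = -2 to 1.
  r_xh[-2] = x[2]*h[0] = 6
  r_xh[-1] = x[1]*h[0] + x[2]*h[1] = 2
  r_xh[0] = x[0]*h[0] + x[1]*h[1] = -10
  r_xh[1] = x[0]*h[1] = 4
r_xh = [6, 2, -10, 4] (for k = -2, ..., 1)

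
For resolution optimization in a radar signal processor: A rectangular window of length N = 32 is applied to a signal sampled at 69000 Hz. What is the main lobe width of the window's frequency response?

For a rectangular window of length N,
the main lobe width in frequency is 2*f_s/N.
= 2*69000/32 = 8625/2 Hz
This determines the minimum frequency separation for resolving two sinusoids.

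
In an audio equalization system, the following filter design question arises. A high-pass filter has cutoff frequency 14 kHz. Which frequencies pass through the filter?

A high-pass filter passes all frequencies above the cutoff frequency 14 kHz and attenuates lower frequencies.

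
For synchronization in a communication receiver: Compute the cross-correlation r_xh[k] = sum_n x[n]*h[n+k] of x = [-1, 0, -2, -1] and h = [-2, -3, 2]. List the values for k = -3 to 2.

Both sequences indexed from 0 and zero outside their support.
Lags with overlap: k = -3 to 2.
  r_xh[-3] = x[3]*h[0] = 2
  r_xh[-2] = x[2]*h[0] + x[3]*h[1] = 7
  r_xh[-1] = x[1]*h[0] + x[2]*h[1] + x[3]*h[2] = 4
  r_xh[0] = x[0]*h[0] + x[1]*h[1] + x[2]*h[2] = -2
  r_xh[1] = x[0]*h[1] + x[1]*h[2] = 3
  r_xh[2] = x[0]*h[2] = -2
r_xh = [2, 7, 4, -2, 3, -2] (for k = -3, ..., 2)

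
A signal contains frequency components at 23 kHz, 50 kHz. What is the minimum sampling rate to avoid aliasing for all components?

The highest frequency component is f_max = 50 kHz.
Nyquist rate = 2 * f_max = 2 * 50 kHz = 100 kHz.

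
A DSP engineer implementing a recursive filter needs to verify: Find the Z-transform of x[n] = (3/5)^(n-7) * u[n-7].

Time-shifting property: if X(z) = Z{x[n]}, then Z{x[n-d]} = z^(-d) * X(z)
X(z) = z/(z - 3/5) for x[n] = (3/5)^n * u[n]
Z{x[n-7]} = z^(-7) * z/(z - 3/5) = z^(-6)/(z - 3/5)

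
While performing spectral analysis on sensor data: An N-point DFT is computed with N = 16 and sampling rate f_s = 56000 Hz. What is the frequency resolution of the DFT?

DFT frequency resolution = f_s / N
= 56000 / 16 = 3500 Hz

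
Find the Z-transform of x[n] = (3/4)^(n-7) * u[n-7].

Time-shifting property: if X(z) = Z{x[n]}, then Z{x[n-d]} = z^(-d) * X(z)
X(z) = z/(z - 3/4) for x[n] = (3/4)^n * u[n]
Z{x[n-7]} = z^(-7) * z/(z - 3/4) = z^(-6)/(z - 3/4)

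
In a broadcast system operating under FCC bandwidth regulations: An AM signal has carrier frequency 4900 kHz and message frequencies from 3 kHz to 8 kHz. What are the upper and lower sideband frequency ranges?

Upper sideband (USB) = fc + [fm_low, fm_high] = 4900 + [3, 8] = [4903, 4908] kHz
Lower sideband (LSB) = fc - [fm_high, fm_low] = 4900 - [8, 3] = [4892, 4897] kHz
Total occupied spectrum: 4892 kHz to 4908 kHz (plus carrier at 4900 kHz)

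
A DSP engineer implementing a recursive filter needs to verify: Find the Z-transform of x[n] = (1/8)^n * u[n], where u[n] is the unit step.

The Z-transform of a^n * u[n] is z/(z-a) for |z| > |a|.
Here a = 1/8, so X(z) = z/(z - (1/8)) = 8z/(8z - 1)
ROC: |z| > 1/8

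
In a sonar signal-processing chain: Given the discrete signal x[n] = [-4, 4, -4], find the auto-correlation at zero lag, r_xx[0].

The auto-correlation at zero lag r_xx[0] equals the signal energy.
r_xx[0] = sum of x[n]^2 = (-4)^2 + 4^2 + (-4)^2
= 16 + 16 + 16 = 48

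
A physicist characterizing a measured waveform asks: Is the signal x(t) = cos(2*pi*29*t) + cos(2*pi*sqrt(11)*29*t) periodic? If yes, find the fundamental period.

f1 = 29 Hz, f2 = 29*sqrt(11) Hz
Ratio f2/f1 = sqrt(11), which is irrational.
Since the frequency ratio is irrational, no common period exists.
The signal is not periodic.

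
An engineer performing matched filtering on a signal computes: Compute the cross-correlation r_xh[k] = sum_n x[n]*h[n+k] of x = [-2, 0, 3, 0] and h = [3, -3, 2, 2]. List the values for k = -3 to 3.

Both sequences indexed from 0 and zero outside their support.
Lags with overlap: k = -3 to 3.
  r_xh[-3] = x[3]*h[0] = 0
  r_xh[-2] = x[2]*h[0] + x[3]*h[1] = 9
  r_xh[-1] = x[1]*h[0] + x[2]*h[1] + x[3]*h[2] = -9
  r_xh[0] = x[0]*h[0] + x[1]*h[1] + x[2]*h[2] + x[3]*h[3] = 0
  r_xh[1] = x[0]*h[1] + x[1]*h[2] + x[2]*h[3] = 12
  r_xh[2] = x[0]*h[2] + x[1]*h[3] = -4
  r_xh[3] = x[0]*h[3] = -4
r_xh = [0, 9, -9, 0, 12, -4, -4] (for k = -3, ..., 3)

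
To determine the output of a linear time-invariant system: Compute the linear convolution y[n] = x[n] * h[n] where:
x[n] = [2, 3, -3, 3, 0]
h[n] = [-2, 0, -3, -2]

y[n] = sum_k x[k]*h[n-k]. Output length = len(x) + len(h) - 1 = 5 + 4 - 1 = 8.
y[0] = 2*-2 = -4
y[1] = 3*-2 + 2*0 = -6
y[2] = -3*-2 + 3*0 + 2*-3 = 0
y[3] = 3*-2 + -3*0 + 3*-3 + 2*-2 = -19
y[4] = 0*-2 + 3*0 + -3*-3 + 3*-2 = 3
y[5] = 0*0 + 3*-3 + -3*-2 = -3
y[6] = 0*-3 + 3*-2 = -6
y[7] = 0*-2 = 0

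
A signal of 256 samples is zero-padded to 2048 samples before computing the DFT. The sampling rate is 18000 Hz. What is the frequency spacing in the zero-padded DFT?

Original DFT: N = 256, resolution = f_s/N = 18000/256 = 1125/16 Hz
Zero-padded DFT: N = 2048, resolution = f_s/N = 18000/2048 = 1125/128 Hz
Zero-padding interpolates the spectrum (finer frequency grid)
but does NOT improve the true spectral resolution (ability to resolve close frequencies).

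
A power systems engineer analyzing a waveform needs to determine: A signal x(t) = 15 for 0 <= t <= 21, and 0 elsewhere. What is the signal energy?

Energy = integral of |x(t)|^2 dt over the signal duration
= 15^2 * 21 = 225 * 21 = 4725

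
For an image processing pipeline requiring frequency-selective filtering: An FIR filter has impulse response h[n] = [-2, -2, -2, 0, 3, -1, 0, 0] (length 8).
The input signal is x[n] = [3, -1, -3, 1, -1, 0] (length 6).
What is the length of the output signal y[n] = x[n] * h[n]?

For linear convolution, the output length is:
len(y) = len(x) + len(h) - 1 = 6 + 8 - 1 = 13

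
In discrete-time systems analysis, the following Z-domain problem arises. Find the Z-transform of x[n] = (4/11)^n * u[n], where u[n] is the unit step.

The Z-transform of a^n * u[n] is z/(z-a) for |z| > |a|.
Here a = 4/11, so X(z) = z/(z - (4/11)) = 11z/(11z - 4)
ROC: |z| > 4/11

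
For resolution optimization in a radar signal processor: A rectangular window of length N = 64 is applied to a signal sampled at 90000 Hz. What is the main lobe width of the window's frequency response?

For a rectangular window of length N,
the main lobe width in frequency is 2*f_s/N.
= 2*90000/64 = 5625/2 Hz
This determines the minimum frequency separation for resolving two sinusoids.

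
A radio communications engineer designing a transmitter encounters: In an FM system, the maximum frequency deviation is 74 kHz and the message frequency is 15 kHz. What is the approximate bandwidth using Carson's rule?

Carson's rule: BW = 2*(delta_f + f_m)
= 2*(74 + 15) kHz = 178 kHz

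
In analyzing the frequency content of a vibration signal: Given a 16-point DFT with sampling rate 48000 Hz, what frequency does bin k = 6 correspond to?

The frequency of DFT bin k is: f_k = k * f_s / N
f_6 = 6 * 48000 / 16 = 18000 Hz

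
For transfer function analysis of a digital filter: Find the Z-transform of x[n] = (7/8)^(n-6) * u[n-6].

Time-shifting property: if X(z) = Z{x[n]}, then Z{x[n-d]} = z^(-d) * X(z)
X(z) = z/(z - 7/8) for x[n] = (7/8)^n * u[n]
Z{x[n-6]} = z^(-6) * z/(z - 7/8) = z^(-5)/(z - 7/8)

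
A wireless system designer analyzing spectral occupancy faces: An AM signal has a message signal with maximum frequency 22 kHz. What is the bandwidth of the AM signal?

In AM (double-sideband), the bandwidth is twice the message frequency.
BW = 2 * f_m = 2 * 22 kHz = 44 kHz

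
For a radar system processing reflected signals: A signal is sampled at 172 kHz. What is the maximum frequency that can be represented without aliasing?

The maximum frequency that can be represented without aliasing
is the Nyquist frequency: f_max = f_s / 2 = 172 kHz / 2 = 86 kHz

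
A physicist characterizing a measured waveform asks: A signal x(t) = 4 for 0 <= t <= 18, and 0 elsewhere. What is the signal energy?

Energy = integral of |x(t)|^2 dt over the signal duration
= 4^2 * 18 = 16 * 18 = 288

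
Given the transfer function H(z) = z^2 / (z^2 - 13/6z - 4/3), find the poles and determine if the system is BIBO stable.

Poles are roots of the denominator: z^2 - 13/6z - 4/3 = 0.
Quadratic formula: z = [-(-13/6) +/- sqrt((-13/6)^2 - 4*(-4/3))] / 2
Discriminant = 169/36 + 16/3 = 361/36; sqrt = 19/6.
z = (13/6 +/- 19/6) / 2 => z = 8/3 or z = -1/2.
|p1| = 8/3, |p2| = 1/2.
For BIBO stability, all poles must lie inside the unit circle (|p| < 1).
System is UNSTABLE since at least one |p| >= 1.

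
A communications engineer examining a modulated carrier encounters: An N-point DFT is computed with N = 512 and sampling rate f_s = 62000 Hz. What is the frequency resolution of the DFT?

DFT frequency resolution = f_s / N
= 62000 / 512 = 3875/32 Hz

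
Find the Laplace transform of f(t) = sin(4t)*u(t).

Standard pair: sin(wt)*u(t) <-> w/(s^2+w^2)
With w = 4: L{sin(4t)*u(t)} = 4/(s^2+16)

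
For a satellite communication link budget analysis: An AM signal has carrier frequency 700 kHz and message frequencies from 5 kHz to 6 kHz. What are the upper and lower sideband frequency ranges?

Upper sideband (USB) = fc + [fm_low, fm_high] = 700 + [5, 6] = [705, 706] kHz
Lower sideband (LSB) = fc - [fm_high, fm_low] = 700 - [6, 5] = [694, 695] kHz
Total occupied spectrum: 694 kHz to 706 kHz (plus carrier at 700 kHz)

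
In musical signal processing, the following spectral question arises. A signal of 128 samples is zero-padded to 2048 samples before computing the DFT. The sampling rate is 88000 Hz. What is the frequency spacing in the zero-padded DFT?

Original DFT: N = 128, resolution = f_s/N = 88000/128 = 1375/2 Hz
Zero-padded DFT: N = 2048, resolution = f_s/N = 88000/2048 = 1375/32 Hz
Zero-padding interpolates the spectrum (finer frequency grid)
but does NOT improve the true spectral resolution (ability to resolve close frequencies).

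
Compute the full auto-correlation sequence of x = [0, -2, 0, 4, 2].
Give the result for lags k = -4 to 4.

r_xx[k] = sum_m x[m]*x[m+k], indexed from 0, for k = -4 to 4:
  r_xx[-4] = x[4]*x[0] = 0
  r_xx[-3] = x[3]*x[0] + x[4]*x[1] = -4
  r_xx[-2] = x[2]*x[0] + x[3]*x[1] + x[4]*x[2] = -8
  r_xx[-1] = x[1]*x[0] + x[2]*x[1] + x[3]*x[2] + x[4]*x[3] = 8
  r_xx[0] = x[0]*x[0] + x[1]*x[1] + x[2]*x[2] + x[3]*x[3] + x[4]*x[4] = 24
  r_xx[1] = x[0]*x[1] + x[1]*x[2] + x[2]*x[3] + x[3]*x[4] = 8
  r_xx[2] = x[0]*x[2] + x[1]*x[3] + x[2]*x[4] = -8
  r_xx[3] = x[0]*x[3] + x[1]*x[4] = -4
  r_xx[4] = x[0]*x[4] = 0
r_xx = [0, -4, -8, 8, 24, 8, -8, -4, 0]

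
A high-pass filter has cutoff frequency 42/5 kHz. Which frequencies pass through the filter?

A high-pass filter passes all frequencies above the cutoff frequency 42/5 kHz and attenuates lower frequencies.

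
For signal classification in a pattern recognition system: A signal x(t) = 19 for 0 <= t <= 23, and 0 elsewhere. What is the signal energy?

Energy = integral of |x(t)|^2 dt over the signal duration
= 19^2 * 23 = 361 * 23 = 8303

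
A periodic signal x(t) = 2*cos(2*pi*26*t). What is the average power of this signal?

Average power of A*cos(wt) is A^2/2.
P = 2^2 / 2 = 4/2 = 2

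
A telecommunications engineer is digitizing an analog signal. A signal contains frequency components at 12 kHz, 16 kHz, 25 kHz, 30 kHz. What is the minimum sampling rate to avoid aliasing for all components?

The highest frequency component is f_max = 30 kHz.
Nyquist rate = 2 * f_max = 2 * 30 kHz = 60 kHz.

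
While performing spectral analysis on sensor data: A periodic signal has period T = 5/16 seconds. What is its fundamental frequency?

The fundamental frequency is the reciprocal of the period.
f = 1/T = 1/(5/16) = 16/5 Hz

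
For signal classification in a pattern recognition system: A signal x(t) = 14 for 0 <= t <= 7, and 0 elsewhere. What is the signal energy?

Energy = integral of |x(t)|^2 dt over the signal duration
= 14^2 * 7 = 196 * 7 = 1372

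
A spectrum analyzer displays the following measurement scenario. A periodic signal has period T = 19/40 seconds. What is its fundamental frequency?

The fundamental frequency is the reciprocal of the period.
f = 1/T = 1/(19/40) = 40/19 Hz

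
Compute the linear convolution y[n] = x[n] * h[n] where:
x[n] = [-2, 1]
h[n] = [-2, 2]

y[n] = sum_k x[k]*h[n-k]. Output length = len(x) + len(h) - 1 = 2 + 2 - 1 = 3.
y[0] = -2*-2 = 4
y[1] = 1*-2 + -2*2 = -6
y[2] = 1*2 = 2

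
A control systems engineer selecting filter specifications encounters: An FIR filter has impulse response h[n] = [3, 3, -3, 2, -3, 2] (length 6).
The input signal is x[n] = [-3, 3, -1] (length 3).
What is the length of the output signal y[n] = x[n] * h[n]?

For linear convolution, the output length is:
len(y) = len(x) + len(h) - 1 = 3 + 6 - 1 = 8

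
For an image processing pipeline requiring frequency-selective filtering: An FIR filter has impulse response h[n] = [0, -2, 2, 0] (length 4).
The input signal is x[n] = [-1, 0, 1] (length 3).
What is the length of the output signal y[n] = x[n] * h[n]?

For linear convolution, the output length is:
len(y) = len(x) + len(h) - 1 = 3 + 4 - 1 = 6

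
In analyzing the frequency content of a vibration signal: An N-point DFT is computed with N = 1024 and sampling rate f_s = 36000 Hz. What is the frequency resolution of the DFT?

DFT frequency resolution = f_s / N
= 36000 / 1024 = 1125/32 Hz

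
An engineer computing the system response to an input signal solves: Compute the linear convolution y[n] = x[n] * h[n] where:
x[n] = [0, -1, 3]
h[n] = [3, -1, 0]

y[n] = sum_k x[k]*h[n-k]. Output length = len(x) + len(h) - 1 = 3 + 3 - 1 = 5.
y[0] = 0*3 = 0
y[1] = -1*3 + 0*-1 = -3
y[2] = 3*3 + -1*-1 + 0*0 = 10
y[3] = 3*-1 + -1*0 = -3
y[4] = 3*0 = 0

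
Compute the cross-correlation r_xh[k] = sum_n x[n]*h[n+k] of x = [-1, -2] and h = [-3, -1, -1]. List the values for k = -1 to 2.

Both sequences indexed from 0 and zero outside their support.
Lags with overlap: k = -1 to 2.
  r_xh[-1] = x[1]*h[0] = 6
  r_xh[0] = x[0]*h[0] + x[1]*h[1] = 5
  r_xh[1] = x[0]*h[1] + x[1]*h[2] = 3
  r_xh[2] = x[0]*h[2] = 1
r_xh = [6, 5, 3, 1] (for k = -1, ..., 2)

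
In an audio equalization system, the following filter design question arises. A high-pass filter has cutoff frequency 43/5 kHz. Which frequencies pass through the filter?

A high-pass filter passes all frequencies above the cutoff frequency 43/5 kHz and attenuates lower frequencies.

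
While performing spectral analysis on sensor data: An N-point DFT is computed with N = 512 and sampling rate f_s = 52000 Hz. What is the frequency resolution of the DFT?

DFT frequency resolution = f_s / N
= 52000 / 512 = 1625/16 Hz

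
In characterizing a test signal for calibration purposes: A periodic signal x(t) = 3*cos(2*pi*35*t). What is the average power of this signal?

Average power of A*cos(wt) is A^2/2.
P = 3^2 / 2 = 9/2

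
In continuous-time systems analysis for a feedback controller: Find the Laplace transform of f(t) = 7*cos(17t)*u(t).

Standard pair: cos(wt)*u(t) <-> s/(s^2+w^2)
With w = 17: L{7*cos(17t)*u(t)} = 7s/(s^2+289)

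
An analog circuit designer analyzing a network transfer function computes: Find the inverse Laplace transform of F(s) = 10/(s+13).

Standard pair: k/(s+a) <-> k*e^(-at)*u(t)
With k=10, a=13: f(t) = 10*e^(-13t)*u(t)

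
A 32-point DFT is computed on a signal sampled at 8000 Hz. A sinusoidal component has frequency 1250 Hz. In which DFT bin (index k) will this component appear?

DFT frequency resolution = f_s/N = 8000/32 = 250 Hz
Bin index k = f_signal / resolution = 1250 / 250 = 5
The signal frequency 1250 Hz falls in DFT bin k = 5.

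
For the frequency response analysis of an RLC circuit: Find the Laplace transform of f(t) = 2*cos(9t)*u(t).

Standard pair: cos(wt)*u(t) <-> s/(s^2+w^2)
With w = 9: L{2*cos(9t)*u(t)} = 2s/(s^2+81)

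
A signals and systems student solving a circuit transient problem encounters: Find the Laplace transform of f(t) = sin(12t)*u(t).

Standard pair: sin(wt)*u(t) <-> w/(s^2+w^2)
With w = 12: L{sin(12t)*u(t)} = 12/(s^2+144)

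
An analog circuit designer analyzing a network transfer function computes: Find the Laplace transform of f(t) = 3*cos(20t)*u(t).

Standard pair: cos(wt)*u(t) <-> s/(s^2+w^2)
With w = 20: L{3*cos(20t)*u(t)} = 3s/(s^2+400)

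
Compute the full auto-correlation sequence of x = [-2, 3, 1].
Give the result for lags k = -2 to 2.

r_xx[k] = sum_m x[m]*x[m+k], indexed from 0, for k = -2 to 2:
  r_xx[-2] = x[2]*x[0] = -2
  r_xx[-1] = x[1]*x[0] + x[2]*x[1] = -3
  r_xx[0] = x[0]*x[0] + x[1]*x[1] + x[2]*x[2] = 14
  r_xx[1] = x[0]*x[1] + x[1]*x[2] = -3
  r_xx[2] = x[0]*x[2] = -2
r_xx = [-2, -3, 14, -3, -2]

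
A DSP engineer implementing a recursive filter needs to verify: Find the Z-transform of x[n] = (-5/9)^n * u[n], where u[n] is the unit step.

The Z-transform of a^n * u[n] is z/(z-a) for |z| > |a|.
Here a = -5/9, so X(z) = z/(z - (-5/9)) = 9z/(9z + 5)
ROC: |z| > 5/9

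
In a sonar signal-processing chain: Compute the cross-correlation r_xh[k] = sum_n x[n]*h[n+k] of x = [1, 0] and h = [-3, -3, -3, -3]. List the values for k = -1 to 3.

Both sequences indexed from 0 and zero outside their support.
Lags with overlap: k = -1 to 3.
  r_xh[-1] = x[1]*h[0] = 0
  r_xh[0] = x[0]*h[0] + x[1]*h[1] = -3
  r_xh[1] = x[0]*h[1] + x[1]*h[2] = -3
  r_xh[2] = x[0]*h[2] + x[1]*h[3] = -3
  r_xh[3] = x[0]*h[3] = -3
r_xh = [0, -3, -3, -3, -3] (for k = -1, ..., 3)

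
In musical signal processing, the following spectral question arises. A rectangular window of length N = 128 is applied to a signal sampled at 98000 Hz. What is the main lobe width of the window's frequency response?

For a rectangular window of length N,
the main lobe width in frequency is 2*f_s/N.
= 2*98000/128 = 6125/4 Hz
This determines the minimum frequency separation for resolving two sinusoids.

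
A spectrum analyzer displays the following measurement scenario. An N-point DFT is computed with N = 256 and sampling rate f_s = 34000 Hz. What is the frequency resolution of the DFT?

DFT frequency resolution = f_s / N
= 34000 / 256 = 2125/16 Hz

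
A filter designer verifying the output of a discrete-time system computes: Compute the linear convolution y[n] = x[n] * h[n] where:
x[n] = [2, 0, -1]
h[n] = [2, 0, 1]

y[n] = sum_k x[k]*h[n-k]. Output length = len(x) + len(h) - 1 = 3 + 3 - 1 = 5.
y[0] = 2*2 = 4
y[1] = 0*2 + 2*0 = 0
y[2] = -1*2 + 0*0 + 2*1 = 0
y[3] = -1*0 + 0*1 = 0
y[4] = -1*1 = -1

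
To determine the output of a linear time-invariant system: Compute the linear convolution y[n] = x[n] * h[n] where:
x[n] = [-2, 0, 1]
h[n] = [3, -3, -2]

y[n] = sum_k x[k]*h[n-k]. Output length = len(x) + len(h) - 1 = 3 + 3 - 1 = 5.
y[0] = -2*3 = -6
y[1] = 0*3 + -2*-3 = 6
y[2] = 1*3 + 0*-3 + -2*-2 = 7
y[3] = 1*-3 + 0*-2 = -3
y[4] = 1*-2 = -2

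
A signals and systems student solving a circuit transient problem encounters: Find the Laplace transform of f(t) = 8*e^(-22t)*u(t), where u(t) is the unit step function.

Standard Laplace transform pair:
e^(-at)*u(t) <-> 1/(s+a)
With a = 22: L{8*e^(-22t)*u(t)} = 8/(s+22), ROC: Re(s) > -22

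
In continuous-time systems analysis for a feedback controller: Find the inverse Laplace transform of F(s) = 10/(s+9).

Standard pair: k/(s+a) <-> k*e^(-at)*u(t)
With k=10, a=9: f(t) = 10*e^(-9t)*u(t)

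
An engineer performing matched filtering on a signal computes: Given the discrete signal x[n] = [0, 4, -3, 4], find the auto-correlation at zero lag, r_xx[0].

The auto-correlation at zero lag r_xx[0] equals the signal energy.
r_xx[0] = sum of x[n]^2 = 0^2 + 4^2 + (-3)^2 + 4^2
= 0 + 16 + 9 + 16 = 41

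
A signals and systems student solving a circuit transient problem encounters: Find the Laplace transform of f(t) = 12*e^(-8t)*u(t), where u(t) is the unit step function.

Standard Laplace transform pair:
e^(-at)*u(t) <-> 1/(s+a)
With a = 8: L{12*e^(-8t)*u(t)} = 12/(s+8), ROC: Re(s) > -8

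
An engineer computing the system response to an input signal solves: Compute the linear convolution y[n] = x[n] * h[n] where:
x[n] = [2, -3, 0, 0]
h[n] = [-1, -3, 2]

y[n] = sum_k x[k]*h[n-k]. Output length = len(x) + len(h) - 1 = 4 + 3 - 1 = 6.
y[0] = 2*-1 = -2
y[1] = -3*-1 + 2*-3 = -3
y[2] = 0*-1 + -3*-3 + 2*2 = 13
y[3] = 0*-1 + 0*-3 + -3*2 = -6
y[4] = 0*-3 + 0*2 = 0
y[5] = 0*2 = 0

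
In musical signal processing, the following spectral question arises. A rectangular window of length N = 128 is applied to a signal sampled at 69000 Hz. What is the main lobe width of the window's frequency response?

For a rectangular window of length N,
the main lobe width in frequency is 2*f_s/N.
= 2*69000/128 = 8625/8 Hz
This determines the minimum frequency separation for resolving two sinusoids.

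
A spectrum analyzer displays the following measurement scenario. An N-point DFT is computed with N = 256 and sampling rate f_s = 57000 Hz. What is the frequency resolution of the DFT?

DFT frequency resolution = f_s / N
= 57000 / 256 = 7125/32 Hz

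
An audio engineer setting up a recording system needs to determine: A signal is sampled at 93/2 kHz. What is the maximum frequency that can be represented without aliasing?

The maximum frequency that can be represented without aliasing
is the Nyquist frequency: f_max = f_s / 2 = 93/2 kHz / 2 = 93/4 kHz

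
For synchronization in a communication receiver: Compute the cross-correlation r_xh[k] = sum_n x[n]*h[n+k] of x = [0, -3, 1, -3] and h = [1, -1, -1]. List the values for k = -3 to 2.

Both sequences indexed from 0 and zero outside their support.
Lags with overlap: k = -3 to 2.
  r_xh[-3] = x[3]*h[0] = -3
  r_xh[-2] = x[2]*h[0] + x[3]*h[1] = 4
  r_xh[-1] = x[1]*h[0] + x[2]*h[1] + x[3]*h[2] = -1
  r_xh[0] = x[0]*h[0] + x[1]*h[1] + x[2]*h[2] = 2
  r_xh[1] = x[0]*h[1] + x[1]*h[2] = 3
  r_xh[2] = x[0]*h[2] = 0
r_xh = [-3, 4, -1, 2, 3, 0] (for k = -3, ..., 2)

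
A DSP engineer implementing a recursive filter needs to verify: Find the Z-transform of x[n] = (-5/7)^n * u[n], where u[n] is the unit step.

The Z-transform of a^n * u[n] is z/(z-a) for |z| > |a|.
Here a = -5/7, so X(z) = z/(z - (-5/7)) = 7z/(7z + 5)
ROC: |z| > 5/7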